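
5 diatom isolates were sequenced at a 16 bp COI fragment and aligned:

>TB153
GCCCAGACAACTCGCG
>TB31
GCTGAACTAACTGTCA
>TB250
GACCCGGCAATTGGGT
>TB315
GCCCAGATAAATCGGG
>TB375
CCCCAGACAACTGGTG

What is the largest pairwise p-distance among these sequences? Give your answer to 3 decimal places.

0.688

Pairwise Hamming distances:
  TB153 vs TB31: 8
  TB153 vs TB250: 7
  TB153 vs TB315: 3
  TB153 vs TB375: 3
  TB31 vs TB250: 11
  TB31 vs TB315: 9
  TB31 vs TB375: 9
  TB250 vs TB315: 7
  TB250 vs TB375: 7
  TB315 vs TB375: 5
The largest is 11 mismatches, between TB31 and TB250; p = 11/16 = 0.688.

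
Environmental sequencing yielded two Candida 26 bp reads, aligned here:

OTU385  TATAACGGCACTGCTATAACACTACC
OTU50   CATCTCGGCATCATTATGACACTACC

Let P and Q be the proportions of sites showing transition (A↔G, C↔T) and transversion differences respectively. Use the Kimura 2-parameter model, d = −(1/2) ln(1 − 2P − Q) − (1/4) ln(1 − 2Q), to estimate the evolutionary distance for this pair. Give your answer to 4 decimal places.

0.4284

Mismatches occur at site 1 (T↔C, transition), site 4 (A↔C, transversion), site 5 (A↔T, transversion), site 11 (C↔T, transition), site 12 (T↔C, transition), site 13 (G↔A, transition), site 14 (C↔T, transition), site 18 (A↔G, transition).
Of the 8 differences, 6 transitions and 2 transversions over 26 sites: P = 6/26 = 0.230769, Q = 2/26 = 0.076923.
d = −0.5·ln(0.461539) − 0.25·ln(0.846154) = −0.5·(-0.773189) − 0.25·(-0.167054) = 0.4284.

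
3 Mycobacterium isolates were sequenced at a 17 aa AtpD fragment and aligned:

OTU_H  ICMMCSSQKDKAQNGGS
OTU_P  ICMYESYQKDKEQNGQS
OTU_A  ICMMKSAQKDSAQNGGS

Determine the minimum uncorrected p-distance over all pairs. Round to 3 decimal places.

Pairwise Hamming distances:
  OTU_H vs OTU_P: 5
  OTU_H vs OTU_A: 3
  OTU_P vs OTU_A: 6
The smallest is 3 mismatches, between OTU_H and OTU_A; p = 3/17 = 0.176.

0.176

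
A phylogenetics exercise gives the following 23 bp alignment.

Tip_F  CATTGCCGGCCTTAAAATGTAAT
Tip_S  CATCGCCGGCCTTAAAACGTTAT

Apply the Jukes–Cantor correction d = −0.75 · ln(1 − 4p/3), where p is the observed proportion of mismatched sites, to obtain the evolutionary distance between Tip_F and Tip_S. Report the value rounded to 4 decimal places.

0.1433

The sequences differ at positions 4 (T/C), 18 (T/C), 21 (A/T).
p = 3/23 = 0.130435.
d = −0.75 · ln(1 − (4/3)·0.130435) = −0.75 · ln(0.826087) = −0.75 · (-0.191055) = 0.1433.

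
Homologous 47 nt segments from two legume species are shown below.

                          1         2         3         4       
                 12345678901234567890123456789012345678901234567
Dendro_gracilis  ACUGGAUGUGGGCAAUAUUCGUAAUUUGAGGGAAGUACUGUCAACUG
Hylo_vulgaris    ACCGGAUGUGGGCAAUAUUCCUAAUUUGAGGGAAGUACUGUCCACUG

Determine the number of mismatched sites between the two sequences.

Mismatches occur at site 3 (U/C), site 21 (G/C), site 43 (A/C).
That gives 3 mismatches out of 47 aligned sites, so the Hamming distance is 3.

3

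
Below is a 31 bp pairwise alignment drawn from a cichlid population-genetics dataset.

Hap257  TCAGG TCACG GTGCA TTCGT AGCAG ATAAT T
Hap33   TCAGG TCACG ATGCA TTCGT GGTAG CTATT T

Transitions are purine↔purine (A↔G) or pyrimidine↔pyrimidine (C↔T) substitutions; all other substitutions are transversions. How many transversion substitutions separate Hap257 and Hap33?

2

Mismatches occur at site 11 (G↔A, transition), site 21 (A↔G, transition), site 23 (C↔T, transition), site 26 (A↔C, transversion), site 29 (A↔T, transversion).
Of the 5 differences, 3 transitions and 2 transversions, so the answer is 2.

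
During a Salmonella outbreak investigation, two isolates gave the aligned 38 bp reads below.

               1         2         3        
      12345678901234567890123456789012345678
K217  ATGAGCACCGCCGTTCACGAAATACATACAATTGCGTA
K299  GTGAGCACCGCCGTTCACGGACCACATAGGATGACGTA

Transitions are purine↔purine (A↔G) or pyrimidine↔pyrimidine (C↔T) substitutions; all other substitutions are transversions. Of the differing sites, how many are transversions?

3

The sequences differ at positions 1 (A/G, transition), 20 (A/G, transition), 22 (A/C, transversion), 23 (T/C, transition), 29 (C/G, transversion), 30 (A/G, transition), 33 (T/G, transversion), 34 (G/A, transition).
Of the 8 differences, 5 transitions and 3 transversions, so the answer is 3.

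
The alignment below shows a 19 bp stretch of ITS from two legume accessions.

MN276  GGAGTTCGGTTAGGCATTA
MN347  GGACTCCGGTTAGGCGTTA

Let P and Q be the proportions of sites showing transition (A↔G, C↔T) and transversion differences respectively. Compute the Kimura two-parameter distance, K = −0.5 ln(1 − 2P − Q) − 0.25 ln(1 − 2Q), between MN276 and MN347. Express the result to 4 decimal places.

Differing sites — 4:G/C (Tv); 6:T/C (Ti); 16:A/G (Ti).
Of the 3 differences, 2 transitions and 1 transversion over 19 sites: P = 2/19 = 0.105263, Q = 1/19 = 0.052632.
d = −0.5·ln(0.736842) − 0.25·ln(0.894736) = −0.5·(-0.305382) − 0.25·(-0.111227) = 0.1805.

0.1805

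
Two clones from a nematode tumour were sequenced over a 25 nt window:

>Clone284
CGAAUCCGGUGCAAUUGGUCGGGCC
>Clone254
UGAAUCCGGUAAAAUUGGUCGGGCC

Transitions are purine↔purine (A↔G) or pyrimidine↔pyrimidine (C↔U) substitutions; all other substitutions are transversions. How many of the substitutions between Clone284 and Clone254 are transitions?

2

Mismatches occur at site 1 (C→U, transition), site 11 (G→A, transition), site 12 (C→A, transversion).
Of the 3 differences, 2 transitions and 1 transversion, so the answer is 2.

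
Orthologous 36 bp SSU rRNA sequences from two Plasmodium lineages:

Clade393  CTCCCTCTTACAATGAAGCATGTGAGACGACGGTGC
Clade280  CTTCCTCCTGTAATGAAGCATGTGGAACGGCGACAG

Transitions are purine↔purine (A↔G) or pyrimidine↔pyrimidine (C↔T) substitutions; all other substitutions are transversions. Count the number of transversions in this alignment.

The sequences differ at positions 3 (C/T, transition), 8 (T/C, transition), 10 (A/G, transition), 11 (C/T, transition), 25 (A/G, transition), 26 (G/A, transition), 30 (A/G, transition), 33 (G/A, transition), 34 (T/C, transition), 35 (G/A, transition), 36 (C/G, transversion).
Of the 11 differences, 10 transitions and 1 transversion, so the answer is 1.

1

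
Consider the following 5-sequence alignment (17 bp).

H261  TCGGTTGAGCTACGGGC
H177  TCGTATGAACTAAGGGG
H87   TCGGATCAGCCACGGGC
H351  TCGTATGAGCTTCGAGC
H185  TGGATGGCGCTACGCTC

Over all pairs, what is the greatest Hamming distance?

10

Pairwise Hamming distances:
  H261 vs H177: 5
  H261 vs H87: 3
  H261 vs H351: 4
  H261 vs H185: 6
  H177 vs H87: 6
  H177 vs H351: 5
  H177 vs H185: 10
  H87 vs H351: 5
  H87 vs H185: 9
  H351 vs H185: 8
The largest is 10, between H177 and H185.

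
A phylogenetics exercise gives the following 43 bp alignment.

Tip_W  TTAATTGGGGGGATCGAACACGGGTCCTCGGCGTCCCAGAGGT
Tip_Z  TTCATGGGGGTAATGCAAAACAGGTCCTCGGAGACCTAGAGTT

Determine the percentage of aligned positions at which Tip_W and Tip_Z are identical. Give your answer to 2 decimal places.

Mismatches occur at site 3 (A↔C), site 6 (T↔G), site 11 (G↔T), site 12 (G↔A), site 15 (C↔G), site 16 (G↔C), site 19 (C↔A), site 22 (G↔A), site 32 (C↔A), site 34 (T↔A), site 37 (C↔T), site 42 (G↔T).
31 of the 43 sites match, so the percent identity is 31/43 × 100 = 72.09%.

72.09%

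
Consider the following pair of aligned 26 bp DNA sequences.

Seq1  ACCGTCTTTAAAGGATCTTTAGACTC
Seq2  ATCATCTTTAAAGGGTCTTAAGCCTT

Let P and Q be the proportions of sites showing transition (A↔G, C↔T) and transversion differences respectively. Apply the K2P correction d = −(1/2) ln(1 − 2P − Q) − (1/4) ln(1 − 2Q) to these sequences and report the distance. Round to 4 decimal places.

Mismatches occur at site 2 (C→T, transition), site 4 (G→A, transition), site 15 (A→G, transition), site 20 (T→A, transversion), site 23 (A→C, transversion), site 26 (C→T, transition).
Of the 6 differences, 4 transitions and 2 transversions over 26 sites: P = 4/26 = 0.153846, Q = 2/26 = 0.076923.
d = −0.5·ln(0.615385) − 0.25·ln(0.846154) = −0.5·(-0.485507) − 0.25·(-0.167054) = 0.2845.

0.2845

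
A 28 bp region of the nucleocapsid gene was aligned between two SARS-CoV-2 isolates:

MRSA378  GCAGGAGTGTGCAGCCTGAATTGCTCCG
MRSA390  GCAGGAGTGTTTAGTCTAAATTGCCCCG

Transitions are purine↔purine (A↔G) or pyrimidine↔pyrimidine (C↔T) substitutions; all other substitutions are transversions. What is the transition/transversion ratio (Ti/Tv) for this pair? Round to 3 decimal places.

Mismatches occur at site 11 (G↔T, transversion), site 12 (C↔T, transition), site 15 (C↔T, transition), site 18 (G↔A, transition), site 25 (T↔C, transition).
Of the 5 differences, 4 transitions and 1 transversion, so Ti/Tv = 4/1 = 4.000.

4.000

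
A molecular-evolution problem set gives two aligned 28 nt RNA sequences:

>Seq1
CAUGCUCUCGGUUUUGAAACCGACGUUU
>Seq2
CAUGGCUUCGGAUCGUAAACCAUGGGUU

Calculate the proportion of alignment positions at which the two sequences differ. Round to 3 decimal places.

Differing sites — 5:C/G; 6:U/C; 7:C/U; 12:U/A; 14:U/C; 15:U/G; 16:G/U; 22:G/A; 23:A/U; 24:C/G; 26:U/G.
There are 11 differences over 28 sites, so p = 11/28 = 0.393.

0.393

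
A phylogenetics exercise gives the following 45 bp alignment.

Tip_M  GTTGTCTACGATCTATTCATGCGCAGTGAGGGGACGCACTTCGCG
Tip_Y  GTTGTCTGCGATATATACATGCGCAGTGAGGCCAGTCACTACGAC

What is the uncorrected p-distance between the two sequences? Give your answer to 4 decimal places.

Differing sites — 8:A/G; 13:C/A; 17:T/A; 32:G/C; 33:G/C; 35:C/G; 36:G/T; 41:T/A; 44:C/A; 45:G/C.
There are 10 differences over 45 sites, so p = 10/45 = 0.2222.

0.2222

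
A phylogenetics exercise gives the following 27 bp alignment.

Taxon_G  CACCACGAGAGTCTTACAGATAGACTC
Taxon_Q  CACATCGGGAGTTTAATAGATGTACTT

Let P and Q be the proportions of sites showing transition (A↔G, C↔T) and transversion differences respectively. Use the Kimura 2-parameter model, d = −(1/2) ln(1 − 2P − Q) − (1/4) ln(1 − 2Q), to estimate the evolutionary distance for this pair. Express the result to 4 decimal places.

Differing sites — 4:C/A (Tv); 5:A/T (Tv); 8:A/G (Ti); 13:C/T (Ti); 15:T/A (Tv); 17:C/T (Ti); 22:A/G (Ti); 23:G/T (Tv); 27:C/T (Ti).
Of the 9 differences, 5 transitions and 4 transversions over 27 sites: P = 5/27 = 0.185185, Q = 4/27 = 0.148148.
d = −0.5·ln(0.481482) − 0.25·ln(0.703704) = −0.5·(-0.730886) − 0.25·(-0.351397) = 0.4533.

0.4533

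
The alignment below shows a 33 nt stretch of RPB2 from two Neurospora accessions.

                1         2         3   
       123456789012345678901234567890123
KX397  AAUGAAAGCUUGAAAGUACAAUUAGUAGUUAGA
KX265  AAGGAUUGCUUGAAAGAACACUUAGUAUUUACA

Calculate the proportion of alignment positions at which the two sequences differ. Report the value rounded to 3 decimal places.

Differing sites — 3:U/G; 6:A/U; 7:A/U; 17:U/A; 21:A/C; 28:G/U; 32:G/C.
There are 7 differences over 33 sites, so p = 7/33 = 0.212.

0.212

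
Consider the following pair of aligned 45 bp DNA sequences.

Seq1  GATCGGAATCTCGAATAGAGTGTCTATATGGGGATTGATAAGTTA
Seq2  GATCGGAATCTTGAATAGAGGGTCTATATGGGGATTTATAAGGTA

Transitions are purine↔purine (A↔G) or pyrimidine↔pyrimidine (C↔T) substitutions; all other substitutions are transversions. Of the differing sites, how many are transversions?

Differing sites — 12:C/T (Ti); 21:T/G (Tv); 37:G/T (Tv); 43:T/G (Tv).
Of the 4 differences, 1 transition and 3 transversions, so the answer is 3.

3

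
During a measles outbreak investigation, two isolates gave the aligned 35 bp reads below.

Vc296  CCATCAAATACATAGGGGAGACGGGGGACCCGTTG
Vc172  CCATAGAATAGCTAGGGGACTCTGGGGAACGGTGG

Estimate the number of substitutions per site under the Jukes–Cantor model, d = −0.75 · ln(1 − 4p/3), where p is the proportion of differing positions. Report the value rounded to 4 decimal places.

0.3597

Differing sites — 5:C/A; 6:A/G; 11:C/G; 12:A/C; 20:G/C; 21:A/T; 23:G/T; 29:C/A; 31:C/G; 34:T/G.
p = 10/35 = 0.285714.
d = −0.75 · ln(1 − (4/3)·0.285714) = −0.75 · ln(0.619048) = −0.75 · (-0.479572) = 0.3597.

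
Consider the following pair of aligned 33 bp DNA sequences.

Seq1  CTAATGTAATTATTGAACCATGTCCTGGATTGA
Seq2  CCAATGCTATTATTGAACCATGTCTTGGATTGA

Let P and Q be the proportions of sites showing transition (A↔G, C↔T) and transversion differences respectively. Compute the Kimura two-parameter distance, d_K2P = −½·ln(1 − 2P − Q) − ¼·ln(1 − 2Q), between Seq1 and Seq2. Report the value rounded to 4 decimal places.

The sequences differ at positions 2 (T/C, transition), 7 (T/C, transition), 8 (A/T, transversion), 25 (C/T, transition).
Of the 4 differences, 3 transitions and 1 transversion over 33 sites: P = 3/33 = 0.090909, Q = 1/33 = 0.030303.
d = −0.5·ln(0.787879) − 0.25·ln(0.939394) = −0.5·(-0.238411) − 0.25·(-0.062520) = 0.1348.

0.1348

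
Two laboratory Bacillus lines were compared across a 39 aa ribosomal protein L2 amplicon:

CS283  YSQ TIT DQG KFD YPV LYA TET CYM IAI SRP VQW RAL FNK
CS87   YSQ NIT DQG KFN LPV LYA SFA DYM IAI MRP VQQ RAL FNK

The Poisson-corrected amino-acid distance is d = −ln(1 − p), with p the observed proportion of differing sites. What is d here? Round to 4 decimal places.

Mismatches occur at site 4 (T↔N), site 12 (D↔N), site 13 (Y↔L), site 19 (T↔S), site 20 (E↔F), site 21 (T↔A), site 22 (C↔D), site 28 (S↔M), site 33 (W↔Q).
p = 9/39 = 0.230769.
d = −ln(1 − 0.230769) = −ln(0.769231) = 0.2624.

0.2624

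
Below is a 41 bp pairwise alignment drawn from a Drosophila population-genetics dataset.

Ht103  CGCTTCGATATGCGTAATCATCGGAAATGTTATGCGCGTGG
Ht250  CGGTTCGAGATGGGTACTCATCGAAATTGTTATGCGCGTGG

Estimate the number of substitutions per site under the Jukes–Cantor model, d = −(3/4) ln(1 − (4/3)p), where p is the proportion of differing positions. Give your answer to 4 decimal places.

0.1628

The sequences differ at positions 3 (C/G), 9 (T/G), 13 (C/G), 17 (A/C), 24 (G/A), 27 (A/T).
p = 6/41 = 0.146341.
d = −0.75 · ln(1 − (4/3)·0.146341) = −0.75 · ln(0.804879) = −0.75 · (-0.217063) = 0.1628.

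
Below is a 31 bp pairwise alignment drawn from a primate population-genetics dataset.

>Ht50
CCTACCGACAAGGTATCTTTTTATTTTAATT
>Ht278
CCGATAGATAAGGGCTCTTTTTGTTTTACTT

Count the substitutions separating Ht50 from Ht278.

Differing sites — 3:T/G; 5:C/T; 6:C/A; 9:C/T; 14:T/G; 15:A/C; 23:A/G; 29:A/C.
That gives 8 mismatches out of 31 aligned sites, so the Hamming distance is 8.

8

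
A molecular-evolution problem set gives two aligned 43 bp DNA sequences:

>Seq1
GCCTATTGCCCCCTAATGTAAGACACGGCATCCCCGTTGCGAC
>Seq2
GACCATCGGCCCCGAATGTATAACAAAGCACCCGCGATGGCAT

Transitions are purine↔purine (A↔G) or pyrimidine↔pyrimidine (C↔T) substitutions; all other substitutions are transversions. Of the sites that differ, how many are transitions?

6

Mismatches occur at site 2 (C/A, transversion), site 4 (T/C, transition), site 7 (T/C, transition), site 9 (C/G, transversion), site 14 (T/G, transversion), site 21 (A/T, transversion), site 22 (G/A, transition), site 26 (C/A, transversion), site 27 (G/A, transition), site 31 (T/C, transition), site 34 (C/G, transversion), site 37 (T/A, transversion), site 40 (C/G, transversion), site 41 (G/C, transversion), site 43 (C/T, transition).
Of the 15 differences, 6 transitions and 9 transversions, so the answer is 6.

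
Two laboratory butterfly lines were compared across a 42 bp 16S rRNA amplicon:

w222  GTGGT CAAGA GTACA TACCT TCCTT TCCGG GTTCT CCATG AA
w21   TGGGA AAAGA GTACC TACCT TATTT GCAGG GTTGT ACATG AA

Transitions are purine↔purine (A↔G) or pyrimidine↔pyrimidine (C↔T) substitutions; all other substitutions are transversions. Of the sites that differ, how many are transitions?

Mismatches occur at site 1 (G→T, transversion), site 2 (T→G, transversion), site 5 (T→A, transversion), site 6 (C→A, transversion), site 15 (A→C, transversion), site 22 (C→A, transversion), site 23 (C→T, transition), site 26 (T→G, transversion), site 28 (C→A, transversion), site 34 (C→G, transversion), site 36 (C→A, transversion).
Of the 11 differences, 1 transition and 10 transversions, so the answer is 1.

1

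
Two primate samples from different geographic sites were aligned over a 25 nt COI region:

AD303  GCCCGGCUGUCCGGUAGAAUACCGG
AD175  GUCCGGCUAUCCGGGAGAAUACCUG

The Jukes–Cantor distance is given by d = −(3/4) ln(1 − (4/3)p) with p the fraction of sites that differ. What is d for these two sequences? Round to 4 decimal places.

0.1800

The sequences differ at positions 2 (C/U), 9 (G/A), 15 (U/G), 24 (G/U).
p = 4/25 = 0.160000.
d = −0.75 · ln(1 − (4/3)·0.160000) = −0.75 · ln(0.786667) = −0.75 · (-0.239950) = 0.1800.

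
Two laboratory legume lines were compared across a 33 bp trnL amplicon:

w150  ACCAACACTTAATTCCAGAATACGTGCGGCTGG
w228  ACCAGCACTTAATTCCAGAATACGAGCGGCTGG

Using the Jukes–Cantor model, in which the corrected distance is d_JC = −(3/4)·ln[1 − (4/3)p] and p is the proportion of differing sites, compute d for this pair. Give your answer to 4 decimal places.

0.0632

Mismatches occur at site 5 (A↔G), site 25 (T↔A).
p = 2/33 = 0.060606.
d = −0.75 · ln(1 − (4/3)·0.060606) = −0.75 · ln(0.919192) = −0.75 · (-0.084260) = 0.0632.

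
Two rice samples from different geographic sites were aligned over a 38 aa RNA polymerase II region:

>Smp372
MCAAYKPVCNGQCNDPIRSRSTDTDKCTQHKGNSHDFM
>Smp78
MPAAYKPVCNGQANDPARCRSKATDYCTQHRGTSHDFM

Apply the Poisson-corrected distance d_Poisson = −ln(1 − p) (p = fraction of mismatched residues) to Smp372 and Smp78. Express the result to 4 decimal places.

0.2703

Differing sites — 2:C/P; 13:C/A; 17:I/A; 19:S/C; 22:T/K; 23:D/A; 26:K/Y; 31:K/R; 33:N/T.
p = 9/38 = 0.236842.
d = −ln(1 − 0.236842) = −ln(0.763158) = 0.2703.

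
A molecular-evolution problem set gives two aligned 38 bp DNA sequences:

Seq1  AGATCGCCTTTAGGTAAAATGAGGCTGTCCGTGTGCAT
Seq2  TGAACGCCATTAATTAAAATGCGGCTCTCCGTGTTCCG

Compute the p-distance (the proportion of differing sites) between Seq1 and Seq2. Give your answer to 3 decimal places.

Differing sites — 1:A/T; 4:T/A; 9:T/A; 13:G/A; 14:G/T; 22:A/C; 27:G/C; 35:G/T; 37:A/C; 38:T/G.
There are 10 differences over 38 sites, so p = 10/38 = 0.263.

0.263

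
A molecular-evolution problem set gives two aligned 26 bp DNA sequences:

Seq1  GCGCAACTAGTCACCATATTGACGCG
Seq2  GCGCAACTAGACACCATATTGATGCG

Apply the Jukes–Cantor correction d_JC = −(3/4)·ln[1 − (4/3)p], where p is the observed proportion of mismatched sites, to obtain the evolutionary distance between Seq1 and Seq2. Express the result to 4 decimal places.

0.0812

Differing sites — 11:T/A; 23:C/T.
p = 2/26 = 0.076923.
d = −0.75 · ln(1 − (4/3)·0.076923) = −0.75 · ln(0.897436) = −0.75 · (-0.108213) = 0.0812.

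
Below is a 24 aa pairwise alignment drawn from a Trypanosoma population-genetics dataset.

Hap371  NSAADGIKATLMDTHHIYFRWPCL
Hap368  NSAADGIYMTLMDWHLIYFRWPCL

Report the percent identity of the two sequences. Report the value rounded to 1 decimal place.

83.3%

The sequences differ at positions 8 (K/Y), 9 (A/M), 14 (T/W), 16 (H/L).
20 of the 24 sites match, so the percent identity is 20/24 × 100 = 83.3%.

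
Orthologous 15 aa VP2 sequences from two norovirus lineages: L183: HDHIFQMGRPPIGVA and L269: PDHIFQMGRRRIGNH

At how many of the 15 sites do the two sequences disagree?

The sequences differ at positions 1 (H/P), 10 (P/R), 11 (P/R), 14 (V/N), 15 (A/H).
That gives 5 mismatches out of 15 aligned sites, so the Hamming distance is 5.

5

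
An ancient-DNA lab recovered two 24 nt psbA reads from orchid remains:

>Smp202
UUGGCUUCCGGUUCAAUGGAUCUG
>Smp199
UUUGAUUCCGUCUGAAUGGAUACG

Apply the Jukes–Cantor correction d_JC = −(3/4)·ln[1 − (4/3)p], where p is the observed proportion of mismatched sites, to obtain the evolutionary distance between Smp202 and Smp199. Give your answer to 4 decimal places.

Differing sites — 3:G/U; 5:C/A; 11:G/U; 12:U/C; 14:C/G; 22:C/A; 23:U/C.
p = 7/24 = 0.291667.
d = −0.75 · ln(1 − (4/3)·0.291667) = −0.75 · ln(0.611111) = −0.75 · (-0.492477) = 0.3694.

0.3694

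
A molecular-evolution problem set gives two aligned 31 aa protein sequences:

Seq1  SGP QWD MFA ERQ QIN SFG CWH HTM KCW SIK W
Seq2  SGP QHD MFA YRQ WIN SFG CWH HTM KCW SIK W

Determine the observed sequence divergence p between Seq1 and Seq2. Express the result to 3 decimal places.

The sequences differ at positions 5 (W/H), 10 (E/Y), 13 (Q/W).
There are 3 differences over 31 sites, so p = 3/31 = 0.097.

0.097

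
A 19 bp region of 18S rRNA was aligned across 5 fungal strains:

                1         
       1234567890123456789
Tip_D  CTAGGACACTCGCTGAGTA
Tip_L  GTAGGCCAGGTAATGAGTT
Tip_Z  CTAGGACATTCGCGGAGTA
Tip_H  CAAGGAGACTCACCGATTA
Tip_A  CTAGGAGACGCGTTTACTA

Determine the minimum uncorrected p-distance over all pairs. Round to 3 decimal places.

0.105

Pairwise Hamming distances:
  Tip_D vs Tip_L: 8
  Tip_D vs Tip_Z: 2
  Tip_D vs Tip_H: 5
  Tip_D vs Tip_A: 5
  Tip_L vs Tip_Z: 9
  Tip_L vs Tip_H: 11
  Tip_L vs Tip_A: 10
  Tip_Z vs Tip_H: 6
  Tip_Z vs Tip_A: 7
  Tip_H vs Tip_A: 7
The smallest is 2 mismatches, between Tip_D and Tip_Z; p = 2/19 = 0.105.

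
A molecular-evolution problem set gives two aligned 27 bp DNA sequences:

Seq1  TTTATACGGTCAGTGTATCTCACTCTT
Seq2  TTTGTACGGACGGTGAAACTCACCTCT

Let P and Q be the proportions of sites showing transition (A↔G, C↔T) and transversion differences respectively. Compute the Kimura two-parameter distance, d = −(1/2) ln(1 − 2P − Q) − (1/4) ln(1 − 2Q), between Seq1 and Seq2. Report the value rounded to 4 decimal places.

0.3912

Mismatches occur at site 4 (A↔G, transition), site 10 (T↔A, transversion), site 12 (A↔G, transition), site 16 (T↔A, transversion), site 18 (T↔A, transversion), site 24 (T↔C, transition), site 25 (C↔T, transition), site 26 (T↔C, transition).
Of the 8 differences, 5 transitions and 3 transversions over 27 sites: P = 5/27 = 0.185185, Q = 3/27 = 0.111111.
d = −0.5·ln(0.518519) − 0.25·ln(0.777778) = −0.5·(-0.656779) − 0.25·(-0.251314) = 0.3912.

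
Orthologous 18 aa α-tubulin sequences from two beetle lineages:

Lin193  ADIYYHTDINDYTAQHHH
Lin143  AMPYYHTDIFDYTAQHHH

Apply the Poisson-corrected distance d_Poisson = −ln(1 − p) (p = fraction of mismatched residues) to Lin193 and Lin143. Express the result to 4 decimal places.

Mismatches occur at site 2 (D↔M), site 3 (I↔P), site 10 (N↔F).
p = 3/18 = 0.166667.
d = −ln(1 − 0.166667) = −ln(0.833333) = 0.1823.

0.1823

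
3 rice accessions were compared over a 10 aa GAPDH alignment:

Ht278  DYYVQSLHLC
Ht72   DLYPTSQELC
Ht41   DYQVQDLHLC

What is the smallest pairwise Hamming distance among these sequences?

2

Pairwise Hamming distances:
  Ht278 vs Ht72: 5
  Ht278 vs Ht41: 2
  Ht72 vs Ht41: 7
The smallest is 2, between Ht278 and Ht41.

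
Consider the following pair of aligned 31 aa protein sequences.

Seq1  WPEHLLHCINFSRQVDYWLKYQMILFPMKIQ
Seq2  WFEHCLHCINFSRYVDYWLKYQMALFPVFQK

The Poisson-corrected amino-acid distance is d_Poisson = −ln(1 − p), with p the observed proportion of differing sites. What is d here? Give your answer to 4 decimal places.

The sequences differ at positions 2 (P/F), 5 (L/C), 14 (Q/Y), 24 (I/A), 28 (M/V), 29 (K/F), 30 (I/Q), 31 (Q/K).
p = 8/31 = 0.258065.
d = −ln(1 − 0.258065) = −ln(0.741935) = 0.2985.

0.2985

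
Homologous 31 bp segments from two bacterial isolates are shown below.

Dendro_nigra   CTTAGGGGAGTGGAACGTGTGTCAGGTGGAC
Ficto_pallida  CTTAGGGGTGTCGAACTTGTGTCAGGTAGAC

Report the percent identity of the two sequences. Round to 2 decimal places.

87.10%

The sequences differ at positions 9 (A/T), 12 (G/C), 17 (G/T), 28 (G/A).
27 of the 31 sites match, so the percent identity is 27/31 × 100 = 87.10%.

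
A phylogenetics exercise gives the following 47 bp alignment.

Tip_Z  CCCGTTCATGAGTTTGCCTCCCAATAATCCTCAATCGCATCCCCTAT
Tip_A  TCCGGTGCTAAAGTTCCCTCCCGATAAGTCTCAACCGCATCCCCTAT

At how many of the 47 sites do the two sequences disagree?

Differing sites — 1:C/T; 5:T/G; 7:C/G; 8:A/C; 10:G/A; 12:G/A; 13:T/G; 16:G/C; 23:A/G; 28:T/G; 29:C/T; 35:T/C.
That gives 12 mismatches out of 47 aligned sites, so the Hamming distance is 12.

12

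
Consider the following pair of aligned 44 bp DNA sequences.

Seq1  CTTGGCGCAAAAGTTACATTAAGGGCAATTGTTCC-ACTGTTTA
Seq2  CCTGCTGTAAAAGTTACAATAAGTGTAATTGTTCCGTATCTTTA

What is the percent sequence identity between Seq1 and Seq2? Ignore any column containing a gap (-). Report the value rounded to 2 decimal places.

76.74%

Excluding the 1 gap column leaves 43 comparable sites.
Differing sites — 2:T/C; 5:G/C; 6:C/T; 8:C/T; 19:T/A; 24:G/T; 26:C/T; 37:A/T; 38:C/A; 40:G/C.
33 of the 43 comparable sites match, so the percent identity is 33/43 × 100 = 76.74%.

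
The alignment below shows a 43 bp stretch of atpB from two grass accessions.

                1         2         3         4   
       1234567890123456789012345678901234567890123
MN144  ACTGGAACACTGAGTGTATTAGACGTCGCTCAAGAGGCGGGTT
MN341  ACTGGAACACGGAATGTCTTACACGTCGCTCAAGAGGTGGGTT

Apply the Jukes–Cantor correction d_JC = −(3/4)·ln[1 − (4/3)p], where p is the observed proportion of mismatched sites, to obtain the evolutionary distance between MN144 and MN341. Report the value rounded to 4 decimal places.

The sequences differ at positions 11 (T/G), 14 (G/A), 18 (A/C), 22 (G/C), 38 (C/T).
p = 5/43 = 0.116279.
d = −0.75 · ln(1 − (4/3)·0.116279) = −0.75 · ln(0.844961) = −0.75 · (-0.168465) = 0.1263.

0.1263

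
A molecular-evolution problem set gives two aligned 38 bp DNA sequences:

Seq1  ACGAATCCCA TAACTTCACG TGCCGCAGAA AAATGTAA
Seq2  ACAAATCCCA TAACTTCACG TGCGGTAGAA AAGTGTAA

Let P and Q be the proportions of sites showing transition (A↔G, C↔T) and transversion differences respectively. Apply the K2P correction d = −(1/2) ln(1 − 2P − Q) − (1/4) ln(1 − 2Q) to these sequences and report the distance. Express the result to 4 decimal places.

0.1153

The sequences differ at positions 3 (G/A, transition), 24 (C/G, transversion), 26 (C/T, transition), 33 (A/G, transition).
Of the 4 differences, 3 transitions and 1 transversion over 38 sites: P = 3/38 = 0.078947, Q = 1/38 = 0.026316.
d = −0.5·ln(0.815790) − 0.25·ln(0.947368) = −0.5·(-0.203598) − 0.25·(-0.054068) = 0.1153.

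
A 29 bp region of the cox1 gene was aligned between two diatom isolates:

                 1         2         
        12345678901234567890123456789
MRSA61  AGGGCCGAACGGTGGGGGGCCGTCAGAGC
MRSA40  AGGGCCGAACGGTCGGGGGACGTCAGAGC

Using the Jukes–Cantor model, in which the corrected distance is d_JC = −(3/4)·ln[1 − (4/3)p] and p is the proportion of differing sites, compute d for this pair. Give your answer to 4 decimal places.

0.0723

Mismatches occur at site 14 (G→C), site 20 (C→A).
p = 2/29 = 0.068966.
d = −0.75 · ln(1 − (4/3)·0.068966) = −0.75 · ln(0.908045) = −0.75 · (-0.096461) = 0.0723.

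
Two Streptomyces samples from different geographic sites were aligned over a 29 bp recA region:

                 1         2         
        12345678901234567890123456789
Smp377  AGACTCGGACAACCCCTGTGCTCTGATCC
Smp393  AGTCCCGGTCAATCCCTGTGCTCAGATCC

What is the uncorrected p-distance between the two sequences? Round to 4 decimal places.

0.1724

Differing sites — 3:A/T; 5:T/C; 9:A/T; 13:C/T; 24:T/A.
There are 5 differences over 29 sites, so p = 5/29 = 0.1724.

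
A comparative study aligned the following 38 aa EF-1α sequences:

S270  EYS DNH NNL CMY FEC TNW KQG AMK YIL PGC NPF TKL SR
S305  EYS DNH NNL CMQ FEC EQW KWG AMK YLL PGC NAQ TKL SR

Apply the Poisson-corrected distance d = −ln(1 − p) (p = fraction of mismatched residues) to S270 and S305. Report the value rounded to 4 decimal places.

0.2036

Differing sites — 12:Y/Q; 16:T/E; 17:N/Q; 20:Q/W; 26:I/L; 32:P/A; 33:F/Q.
p = 7/38 = 0.184211.
d = −ln(1 − 0.184211) = −ln(0.815789) = 0.2036.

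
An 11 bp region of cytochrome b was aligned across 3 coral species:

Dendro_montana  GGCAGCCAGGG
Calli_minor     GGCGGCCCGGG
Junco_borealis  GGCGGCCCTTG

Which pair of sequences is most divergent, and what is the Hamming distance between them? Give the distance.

4

Pairwise Hamming distances:
  Dendro_montana vs Calli_minor: 2
  Dendro_montana vs Junco_borealis: 4
  Calli_minor vs Junco_borealis: 2
The largest is 4, between Dendro_montana and Junco_borealis.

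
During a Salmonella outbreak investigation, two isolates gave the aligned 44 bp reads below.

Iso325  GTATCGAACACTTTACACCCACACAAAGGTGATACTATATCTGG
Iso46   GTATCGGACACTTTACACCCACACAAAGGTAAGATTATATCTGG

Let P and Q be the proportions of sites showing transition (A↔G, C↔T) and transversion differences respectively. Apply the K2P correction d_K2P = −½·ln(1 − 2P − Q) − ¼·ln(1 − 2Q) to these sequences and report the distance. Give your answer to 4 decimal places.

0.0983

Differing sites — 7:A/G (Ti); 31:G/A (Ti); 33:T/G (Tv); 35:C/T (Ti).
Of the 4 differences, 3 transitions and 1 transversion over 44 sites: P = 3/44 = 0.068182, Q = 1/44 = 0.022727.
d = −0.5·ln(0.840909) − 0.25·ln(0.954546) = −0.5·(-0.173272) − 0.25·(-0.046519) = 0.0983.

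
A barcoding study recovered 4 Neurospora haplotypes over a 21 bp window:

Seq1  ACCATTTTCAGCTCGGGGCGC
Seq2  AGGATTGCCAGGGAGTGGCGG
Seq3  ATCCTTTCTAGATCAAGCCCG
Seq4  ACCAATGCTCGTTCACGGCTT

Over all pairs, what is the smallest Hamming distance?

9

Pairwise Hamming distances:
  Seq1 vs Seq2: 9
  Seq1 vs Seq3: 10
  Seq1 vs Seq4: 10
  Seq2 vs Seq3: 12
  Seq2 vs Seq4: 12
  Seq3 vs Seq4: 10
The smallest is 9, between Seq1 and Seq2.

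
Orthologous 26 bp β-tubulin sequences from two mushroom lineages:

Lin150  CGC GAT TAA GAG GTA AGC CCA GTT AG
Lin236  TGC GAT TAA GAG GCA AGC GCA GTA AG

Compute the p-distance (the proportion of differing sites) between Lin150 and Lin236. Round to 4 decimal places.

The sequences differ at positions 1 (C/T), 14 (T/C), 19 (C/G), 24 (T/A).
There are 4 differences over 26 sites, so p = 4/26 = 0.1538.

0.1538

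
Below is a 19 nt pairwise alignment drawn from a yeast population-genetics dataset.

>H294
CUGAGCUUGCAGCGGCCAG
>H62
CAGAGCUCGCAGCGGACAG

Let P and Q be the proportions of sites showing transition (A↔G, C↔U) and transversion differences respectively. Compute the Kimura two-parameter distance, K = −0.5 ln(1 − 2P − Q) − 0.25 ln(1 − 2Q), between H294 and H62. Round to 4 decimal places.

0.1773

The sequences differ at positions 2 (U/A, transversion), 8 (U/C, transition), 16 (C/A, transversion).
Of the 3 differences, 1 transition and 2 transversions over 19 sites: P = 1/19 = 0.052632, Q = 2/19 = 0.105263.
d = −0.5·ln(0.789473) − 0.25·ln(0.789474) = −0.5·(-0.236390) − 0.25·(-0.236388) = 0.1773.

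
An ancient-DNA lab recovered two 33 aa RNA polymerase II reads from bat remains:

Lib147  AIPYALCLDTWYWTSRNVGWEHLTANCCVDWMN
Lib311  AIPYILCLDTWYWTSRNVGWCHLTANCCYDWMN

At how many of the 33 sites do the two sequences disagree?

Differing sites — 5:A/I; 21:E/C; 29:V/Y.
That gives 3 mismatches out of 33 aligned sites, so the Hamming distance is 3.

3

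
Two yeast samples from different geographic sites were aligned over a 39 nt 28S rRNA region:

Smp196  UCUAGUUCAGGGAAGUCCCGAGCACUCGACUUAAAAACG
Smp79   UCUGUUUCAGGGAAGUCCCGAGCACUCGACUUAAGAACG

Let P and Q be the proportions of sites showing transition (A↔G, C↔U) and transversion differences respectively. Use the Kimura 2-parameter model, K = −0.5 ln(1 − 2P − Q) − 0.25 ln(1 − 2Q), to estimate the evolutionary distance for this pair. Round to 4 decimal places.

0.0818

The sequences differ at positions 4 (A/G, transition), 5 (G/U, transversion), 35 (A/G, transition).
Of the 3 differences, 2 transitions and 1 transversion over 39 sites: P = 2/39 = 0.051282, Q = 1/39 = 0.025641.
d = −0.5·ln(0.871795) − 0.25·ln(0.948718) = −0.5·(-0.137201) − 0.25·(-0.052644) = 0.0818.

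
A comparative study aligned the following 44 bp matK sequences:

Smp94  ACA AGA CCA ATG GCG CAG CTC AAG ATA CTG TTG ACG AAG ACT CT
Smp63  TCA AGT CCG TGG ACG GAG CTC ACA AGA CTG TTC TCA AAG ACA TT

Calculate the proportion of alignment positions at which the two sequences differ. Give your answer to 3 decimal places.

Mismatches occur at site 1 (A→T), site 6 (A→T), site 9 (A→G), site 10 (A→T), site 11 (T→G), site 13 (G→A), site 16 (C→G), site 23 (A→C), site 24 (G→A), site 26 (T→G), site 33 (G→C), site 34 (A→T), site 36 (G→A), site 42 (T→A), site 43 (C→T).
There are 15 differences over 44 sites, so p = 15/44 = 0.341.

0.341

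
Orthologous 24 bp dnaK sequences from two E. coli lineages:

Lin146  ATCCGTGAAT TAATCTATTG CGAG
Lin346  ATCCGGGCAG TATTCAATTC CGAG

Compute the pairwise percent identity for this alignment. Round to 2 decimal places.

75.00%

Mismatches occur at site 6 (T→G), site 8 (A→C), site 10 (T→G), site 13 (A→T), site 16 (T→A), site 20 (G→C).
18 of the 24 sites match, so the percent identity is 18/24 × 100 = 75.00%.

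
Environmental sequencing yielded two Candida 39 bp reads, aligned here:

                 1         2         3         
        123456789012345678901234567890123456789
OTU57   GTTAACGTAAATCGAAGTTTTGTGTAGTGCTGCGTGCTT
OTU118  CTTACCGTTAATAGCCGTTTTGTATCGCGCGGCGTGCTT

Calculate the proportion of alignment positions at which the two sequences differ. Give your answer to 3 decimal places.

The sequences differ at positions 1 (G/C), 5 (A/C), 9 (A/T), 13 (C/A), 15 (A/C), 16 (A/C), 24 (G/A), 26 (A/C), 28 (T/C), 31 (T/G).
There are 10 differences over 39 sites, so p = 10/39 = 0.256.

0.256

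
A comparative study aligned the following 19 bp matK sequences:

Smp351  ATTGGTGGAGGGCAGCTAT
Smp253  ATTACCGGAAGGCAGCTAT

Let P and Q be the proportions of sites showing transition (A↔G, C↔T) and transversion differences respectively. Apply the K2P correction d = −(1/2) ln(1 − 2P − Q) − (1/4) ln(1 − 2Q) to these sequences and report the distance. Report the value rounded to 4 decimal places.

Mismatches occur at site 4 (G↔A, transition), site 5 (G↔C, transversion), site 6 (T↔C, transition), site 10 (G↔A, transition).
Of the 4 differences, 3 transitions and 1 transversion over 19 sites: P = 3/19 = 0.157895, Q = 1/19 = 0.052632.
d = −0.5·ln(0.631578) − 0.25·ln(0.894736) = −0.5·(-0.459534) − 0.25·(-0.111227) = 0.2576.

0.2576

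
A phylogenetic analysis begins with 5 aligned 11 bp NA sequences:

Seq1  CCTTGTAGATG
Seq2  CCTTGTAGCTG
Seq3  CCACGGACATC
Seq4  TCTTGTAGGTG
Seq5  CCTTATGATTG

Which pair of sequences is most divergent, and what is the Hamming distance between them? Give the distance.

Pairwise Hamming distances:
  Seq1 vs Seq2: 1
  Seq1 vs Seq3: 5
  Seq1 vs Seq4: 2
  Seq1 vs Seq5: 4
  Seq2 vs Seq3: 6
  Seq2 vs Seq4: 2
  Seq2 vs Seq5: 4
  Seq3 vs Seq4: 7
  Seq3 vs Seq5: 8
  Seq4 vs Seq5: 5
The largest is 8, between Seq3 and Seq5.

8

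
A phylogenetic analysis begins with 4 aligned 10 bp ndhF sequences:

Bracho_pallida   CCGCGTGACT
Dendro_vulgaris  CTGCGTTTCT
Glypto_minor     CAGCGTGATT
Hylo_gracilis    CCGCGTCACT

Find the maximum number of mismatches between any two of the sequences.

4

Pairwise Hamming distances:
  Bracho_pallida vs Dendro_vulgaris: 3
  Bracho_pallida vs Glypto_minor: 2
  Bracho_pallida vs Hylo_gracilis: 1
  Dendro_vulgaris vs Glypto_minor: 4
  Dendro_vulgaris vs Hylo_gracilis: 3
  Glypto_minor vs Hylo_gracilis: 3
The largest is 4, between Dendro_vulgaris and Glypto_minor.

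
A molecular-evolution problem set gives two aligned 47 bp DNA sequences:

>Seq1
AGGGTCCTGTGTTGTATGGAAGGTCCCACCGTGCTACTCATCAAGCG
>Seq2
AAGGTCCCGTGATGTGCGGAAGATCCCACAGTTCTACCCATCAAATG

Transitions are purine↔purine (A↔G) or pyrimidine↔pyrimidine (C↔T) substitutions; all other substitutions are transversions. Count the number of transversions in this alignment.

Differing sites — 2:G/A (Ti); 8:T/C (Ti); 12:T/A (Tv); 16:A/G (Ti); 17:T/C (Ti); 23:G/A (Ti); 30:C/A (Tv); 33:G/T (Tv); 38:T/C (Ti); 45:G/A (Ti); 46:C/T (Ti).
Of the 11 differences, 8 transitions and 3 transversions, so the answer is 3.

3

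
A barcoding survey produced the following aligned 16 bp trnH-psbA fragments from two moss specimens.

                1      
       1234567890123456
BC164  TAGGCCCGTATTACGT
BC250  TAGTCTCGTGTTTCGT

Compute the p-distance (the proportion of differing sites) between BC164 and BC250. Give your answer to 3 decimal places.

0.250

Differing sites — 4:G/T; 6:C/T; 10:A/G; 13:A/T.
There are 4 differences over 16 sites, so p = 4/16 = 0.250.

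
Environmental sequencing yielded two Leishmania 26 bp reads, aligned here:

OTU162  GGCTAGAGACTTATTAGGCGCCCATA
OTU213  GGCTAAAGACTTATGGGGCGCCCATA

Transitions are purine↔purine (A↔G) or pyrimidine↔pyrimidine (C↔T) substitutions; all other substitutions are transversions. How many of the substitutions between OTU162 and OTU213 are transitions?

The sequences differ at positions 6 (G/A, transition), 15 (T/G, transversion), 16 (A/G, transition).
Of the 3 differences, 2 transitions and 1 transversion, so the answer is 2.

2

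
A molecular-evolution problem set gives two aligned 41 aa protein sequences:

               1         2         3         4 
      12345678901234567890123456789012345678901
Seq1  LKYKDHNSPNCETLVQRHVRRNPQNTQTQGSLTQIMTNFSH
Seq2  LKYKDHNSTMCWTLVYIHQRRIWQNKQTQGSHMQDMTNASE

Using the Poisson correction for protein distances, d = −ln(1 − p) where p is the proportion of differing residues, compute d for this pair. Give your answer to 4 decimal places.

0.4177

Mismatches occur at site 9 (P/T), site 10 (N/M), site 12 (E/W), site 16 (Q/Y), site 17 (R/I), site 19 (V/Q), site 22 (N/I), site 23 (P/W), site 26 (T/K), site 32 (L/H), site 33 (T/M), site 35 (I/D), site 39 (F/A), site 41 (H/E).
p = 14/41 = 0.341463.
d = −ln(1 − 0.341463) = −ln(0.658537) = 0.4177.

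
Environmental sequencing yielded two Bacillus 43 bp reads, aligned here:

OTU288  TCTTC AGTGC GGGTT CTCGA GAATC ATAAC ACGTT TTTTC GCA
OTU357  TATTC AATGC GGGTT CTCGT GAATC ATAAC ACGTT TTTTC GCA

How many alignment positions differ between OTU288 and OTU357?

3

Mismatches occur at site 2 (C↔A), site 7 (G↔A), site 20 (A↔T).
That gives 3 mismatches out of 43 aligned sites, so the Hamming distance is 3.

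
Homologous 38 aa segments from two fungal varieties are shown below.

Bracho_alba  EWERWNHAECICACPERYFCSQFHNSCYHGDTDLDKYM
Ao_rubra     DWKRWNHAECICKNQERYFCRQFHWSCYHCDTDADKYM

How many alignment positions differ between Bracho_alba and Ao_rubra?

9

Mismatches occur at site 1 (E→D), site 3 (E→K), site 13 (A→K), site 14 (C→N), site 15 (P→Q), site 21 (S→R), site 25 (N→W), site 30 (G→C), site 34 (L→A).
That gives 9 mismatches out of 38 aligned sites, so the Hamming distance is 9.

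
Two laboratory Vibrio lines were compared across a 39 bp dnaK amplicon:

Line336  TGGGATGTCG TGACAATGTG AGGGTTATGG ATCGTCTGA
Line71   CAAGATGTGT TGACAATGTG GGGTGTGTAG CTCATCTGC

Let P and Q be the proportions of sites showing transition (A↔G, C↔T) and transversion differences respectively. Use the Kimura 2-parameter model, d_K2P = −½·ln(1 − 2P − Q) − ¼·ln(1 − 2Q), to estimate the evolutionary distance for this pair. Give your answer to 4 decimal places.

The sequences differ at positions 1 (T/C, transition), 2 (G/A, transition), 3 (G/A, transition), 9 (C/G, transversion), 10 (G/T, transversion), 21 (A/G, transition), 24 (G/T, transversion), 25 (T/G, transversion), 27 (A/G, transition), 29 (G/A, transition), 31 (A/C, transversion), 34 (G/A, transition), 39 (A/C, transversion).
Of the 13 differences, 7 transitions and 6 transversions over 39 sites: P = 7/39 = 0.179487, Q = 6/39 = 0.153846.
d = −0.5·ln(0.487180) − 0.25·ln(0.692308) = −0.5·(-0.719122) − 0.25·(-0.367724) = 0.4515.

0.4515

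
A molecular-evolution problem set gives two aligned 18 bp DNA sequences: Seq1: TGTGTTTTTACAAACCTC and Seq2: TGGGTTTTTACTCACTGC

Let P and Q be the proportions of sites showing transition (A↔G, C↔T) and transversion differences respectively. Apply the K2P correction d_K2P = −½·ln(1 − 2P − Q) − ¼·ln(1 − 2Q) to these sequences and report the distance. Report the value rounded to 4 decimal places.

0.3497

Mismatches occur at site 3 (T↔G, transversion), site 12 (A↔T, transversion), site 13 (A↔C, transversion), site 16 (C↔T, transition), site 17 (T↔G, transversion).
Of the 5 differences, 1 transition and 4 transversions over 18 sites: P = 1/18 = 0.055556, Q = 4/18 = 0.222222.
d = −0.5·ln(0.666666) − 0.25·ln(0.555556) = −0.5·(-0.405466) − 0.25·(-0.587786) = 0.3497.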